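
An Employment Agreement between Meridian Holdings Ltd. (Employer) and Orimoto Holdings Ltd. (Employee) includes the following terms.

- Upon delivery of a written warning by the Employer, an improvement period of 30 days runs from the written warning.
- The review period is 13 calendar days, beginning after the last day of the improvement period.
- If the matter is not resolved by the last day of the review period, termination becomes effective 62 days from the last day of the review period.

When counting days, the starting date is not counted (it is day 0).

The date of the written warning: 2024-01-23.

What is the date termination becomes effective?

The last day of the improvement period: 2024-01-23 + 30 days = 2024-02-22.
The last day of the review period: 13 calendar days after 2024-02-22 is 2024-03-06.
The date termination becomes effective: 62 calendar days after 2024-03-06 is 2024-05-07.

2024-05-07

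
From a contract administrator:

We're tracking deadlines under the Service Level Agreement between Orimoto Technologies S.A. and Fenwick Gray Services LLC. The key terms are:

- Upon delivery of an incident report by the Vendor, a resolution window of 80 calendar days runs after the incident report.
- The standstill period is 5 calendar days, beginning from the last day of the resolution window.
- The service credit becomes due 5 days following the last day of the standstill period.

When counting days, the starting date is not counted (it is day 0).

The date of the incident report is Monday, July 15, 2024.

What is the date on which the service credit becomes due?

The last day of the resolution window: July 15, 2024 + 80 days = October 3, 2024.
Adding 5 calendar days to October 3, 2024 gives October 8, 2024, which is the last day of the standstill period.
The date on which the service credit becomes due: 5 calendar days after October 8, 2024 is October 13, 2024.

October 13, 2024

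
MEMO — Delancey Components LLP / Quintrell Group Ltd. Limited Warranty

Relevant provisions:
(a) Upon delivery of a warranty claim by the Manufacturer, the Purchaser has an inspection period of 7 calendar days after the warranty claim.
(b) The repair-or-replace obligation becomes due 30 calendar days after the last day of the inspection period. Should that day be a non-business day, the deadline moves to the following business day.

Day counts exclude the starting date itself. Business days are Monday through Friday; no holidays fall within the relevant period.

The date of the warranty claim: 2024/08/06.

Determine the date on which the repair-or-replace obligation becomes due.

The last day of the inspection period: 7 calendar days after 2024/08/06 is 2024/08/13.
The date on which the repair-or-replace obligation becomes due: 30 calendar days after 2024/08/13 is 2024/09/12. 2024/09/12 is a Thursday, so no roll-forward applies.

2024/09/12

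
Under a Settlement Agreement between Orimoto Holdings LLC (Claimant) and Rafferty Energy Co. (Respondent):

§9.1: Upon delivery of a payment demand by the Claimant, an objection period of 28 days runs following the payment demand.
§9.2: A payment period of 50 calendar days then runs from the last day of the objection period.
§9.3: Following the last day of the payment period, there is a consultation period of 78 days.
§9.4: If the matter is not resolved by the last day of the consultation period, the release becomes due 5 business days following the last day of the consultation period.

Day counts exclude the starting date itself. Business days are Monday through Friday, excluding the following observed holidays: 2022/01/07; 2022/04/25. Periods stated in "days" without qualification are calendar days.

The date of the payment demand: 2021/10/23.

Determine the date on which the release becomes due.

Adding 28 calendar days to 2021/10/23 gives 2021/11/20, which is the last day of the objection period.
The last day of the payment period: 2021/11/20 + 50 days = 2022/01/09.
The last day of the consultation period: 78 calendar days after 2022/01/09 is 2022/03/28.
The date on which the release becomes due: 5 business days after Monday, 2022/03/28, skipping weekends — Mar 29, Mar 30, Mar 31, Apr 1, Apr 4 — lands on Monday, 2022/04/04.

2022/04/04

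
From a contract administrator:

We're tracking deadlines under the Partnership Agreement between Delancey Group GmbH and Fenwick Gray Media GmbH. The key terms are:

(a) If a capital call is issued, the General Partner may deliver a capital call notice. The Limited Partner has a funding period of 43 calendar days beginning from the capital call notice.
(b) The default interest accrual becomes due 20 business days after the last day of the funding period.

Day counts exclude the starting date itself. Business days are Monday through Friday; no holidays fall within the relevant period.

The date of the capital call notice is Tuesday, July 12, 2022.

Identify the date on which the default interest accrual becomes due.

Adding 43 calendar days to July 12, 2022 gives August 24, 2022, which is the last day of the funding period.
The date on which the default interest accrual becomes due: counting 20 business days from Wednesday, August 24, 2022 (Aug 25, Aug 26, Aug 29, Aug 30, …, Sep 19, Sep 20, Sep 21, skipping weekends) reaches Wednesday, September 21, 2022.

September 21, 2022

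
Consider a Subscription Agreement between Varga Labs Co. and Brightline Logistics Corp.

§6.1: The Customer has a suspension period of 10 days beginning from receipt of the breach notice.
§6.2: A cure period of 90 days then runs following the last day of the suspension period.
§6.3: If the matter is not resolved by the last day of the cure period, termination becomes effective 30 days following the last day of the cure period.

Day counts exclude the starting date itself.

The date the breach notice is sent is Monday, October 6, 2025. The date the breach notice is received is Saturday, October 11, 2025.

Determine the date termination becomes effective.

February 18, 2026

The last day of the suspension period: October 11, 2025 + 10 days = October 21, 2025.
The last day of the cure period: 90 calendar days after October 21, 2025 is January 19, 2026.
The date termination becomes effective: 30 calendar days after January 19, 2026 is February 18, 2026.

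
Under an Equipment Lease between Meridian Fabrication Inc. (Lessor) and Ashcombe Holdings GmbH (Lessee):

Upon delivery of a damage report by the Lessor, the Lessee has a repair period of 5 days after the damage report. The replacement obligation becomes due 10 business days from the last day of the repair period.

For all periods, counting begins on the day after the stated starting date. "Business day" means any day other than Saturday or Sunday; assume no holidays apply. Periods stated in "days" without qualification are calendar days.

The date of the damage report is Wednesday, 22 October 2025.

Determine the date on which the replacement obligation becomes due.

10 November 2025

Adding 5 calendar days to 22 October 2025 gives 27 October 2025, which is the last day of the repair period.
The date on which the replacement obligation becomes due: counting 10 business days from Monday, 27 October 2025 (Oct 28, Oct 29, Oct 30, Oct 31, Nov 3, Nov 4, Nov 5, Nov 6, Nov 7, Nov 10, skipping weekends) reaches Monday, 10 November 2025.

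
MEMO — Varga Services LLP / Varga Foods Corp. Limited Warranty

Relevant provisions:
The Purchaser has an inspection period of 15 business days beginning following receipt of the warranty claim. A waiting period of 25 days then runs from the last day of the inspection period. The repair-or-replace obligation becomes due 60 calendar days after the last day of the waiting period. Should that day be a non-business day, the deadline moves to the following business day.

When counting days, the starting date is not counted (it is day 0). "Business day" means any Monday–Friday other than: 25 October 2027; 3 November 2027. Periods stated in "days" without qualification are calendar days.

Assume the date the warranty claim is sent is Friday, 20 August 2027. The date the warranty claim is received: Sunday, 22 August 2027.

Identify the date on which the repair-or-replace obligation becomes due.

6 December 2027

The last day of the inspection period: counting 15 business days from Sunday, 22 August 2027 (Aug 23, Aug 24, Aug 25, Aug 26, …, Sep 8, Sep 9, Sep 10, skipping weekends) reaches Friday, 10 September 2027.
The last day of the waiting period: 10 September 2027 + 25 days = 5 October 2027.
The date on which the repair-or-replace obligation becomes due: 60 calendar days after 5 October 2027 is 4 December 2027. That falls on a Saturday, so it rolls to the next business day, Monday, 6 December 2027.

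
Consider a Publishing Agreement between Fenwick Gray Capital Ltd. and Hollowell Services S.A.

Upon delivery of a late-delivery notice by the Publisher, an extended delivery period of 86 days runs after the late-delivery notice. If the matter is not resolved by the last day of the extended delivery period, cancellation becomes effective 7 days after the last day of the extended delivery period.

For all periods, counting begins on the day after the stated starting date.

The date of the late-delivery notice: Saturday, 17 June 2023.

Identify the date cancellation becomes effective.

Adding 86 calendar days to 17 June 2023 gives 11 September 2023, which is the last day of the extended delivery period.
The date cancellation becomes effective: 11 September 2023 + 7 days = 18 September 2023.

18 September 2023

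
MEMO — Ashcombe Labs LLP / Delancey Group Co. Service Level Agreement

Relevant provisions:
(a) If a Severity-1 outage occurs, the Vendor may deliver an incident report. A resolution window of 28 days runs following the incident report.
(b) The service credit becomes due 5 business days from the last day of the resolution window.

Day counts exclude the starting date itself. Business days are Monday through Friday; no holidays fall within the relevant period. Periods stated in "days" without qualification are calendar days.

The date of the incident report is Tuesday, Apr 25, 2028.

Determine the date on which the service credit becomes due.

May 30, 2028

The last day of the resolution window: 28 calendar days after Apr 25, 2028 is May 23, 2028.
From Tuesday, May 23, 2028, 5 business days (May 24, May 25, May 26, May 29, May 30, skipping weekends) brings us to Tuesday, May 30, 2028, which is the date on which the service credit becomes due.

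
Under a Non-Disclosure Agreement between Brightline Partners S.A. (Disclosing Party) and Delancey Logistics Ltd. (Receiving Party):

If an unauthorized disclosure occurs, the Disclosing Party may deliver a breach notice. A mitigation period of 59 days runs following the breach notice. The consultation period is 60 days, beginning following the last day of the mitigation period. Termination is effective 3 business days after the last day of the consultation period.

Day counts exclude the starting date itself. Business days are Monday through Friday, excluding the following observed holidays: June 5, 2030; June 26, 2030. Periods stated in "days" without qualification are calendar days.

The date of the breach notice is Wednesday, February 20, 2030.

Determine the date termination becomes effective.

The last day of the mitigation period: 59 calendar days after February 20, 2030 is April 20, 2030.
The last day of the consultation period: 60 calendar days after April 20, 2030 is June 19, 2030.
The date termination becomes effective: 3 business days after Wednesday, June 19, 2030, skipping weekends — Jun 20, Jun 21, Jun 24 — lands on Monday, June 24, 2030.

June 24, 2030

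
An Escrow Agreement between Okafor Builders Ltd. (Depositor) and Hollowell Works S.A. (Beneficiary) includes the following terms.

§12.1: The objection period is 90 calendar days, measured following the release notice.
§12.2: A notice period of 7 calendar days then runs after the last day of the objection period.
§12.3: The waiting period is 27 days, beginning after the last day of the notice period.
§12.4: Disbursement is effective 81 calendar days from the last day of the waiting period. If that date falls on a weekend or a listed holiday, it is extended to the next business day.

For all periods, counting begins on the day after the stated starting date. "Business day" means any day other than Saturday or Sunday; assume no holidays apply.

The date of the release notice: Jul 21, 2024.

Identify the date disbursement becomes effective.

The last day of the objection period: Jul 21, 2024 + 90 days = Oct 19, 2024.
The last day of the notice period: 7 calendar days after Oct 19, 2024 is Oct 26, 2024.
The last day of the waiting period: Oct 26, 2024 + 27 days = Nov 22, 2024.
Adding 81 calendar days to Nov 22, 2024 gives Feb 11, 2025, which is the date disbursement becomes effective. Feb 11, 2025 is a Tuesday, so no roll-forward applies.

Feb 11, 2025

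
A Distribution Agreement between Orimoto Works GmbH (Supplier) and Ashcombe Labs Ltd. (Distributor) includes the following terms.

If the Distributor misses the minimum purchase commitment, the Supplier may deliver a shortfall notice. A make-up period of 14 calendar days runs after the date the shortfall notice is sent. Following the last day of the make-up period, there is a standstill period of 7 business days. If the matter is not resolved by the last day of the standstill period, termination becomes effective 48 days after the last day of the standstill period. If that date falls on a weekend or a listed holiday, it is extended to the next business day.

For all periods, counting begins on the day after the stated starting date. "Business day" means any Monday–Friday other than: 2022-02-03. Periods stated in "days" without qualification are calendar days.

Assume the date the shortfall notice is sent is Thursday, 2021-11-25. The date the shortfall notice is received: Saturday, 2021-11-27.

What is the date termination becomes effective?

Adding 14 calendar days to 2021-11-25 gives 2021-12-09, which is the last day of the make-up period.
The last day of the standstill period: counting 7 business days from Thursday, 2021-12-09 (Dec 10, Dec 13, Dec 14, Dec 15, Dec 16, Dec 17, Dec 20, skipping weekends) reaches Monday, 2021-12-20.
The date termination becomes effective: 48 calendar days after 2021-12-20 is 2022-02-06. That falls on a Sunday, so it rolls to the next business day, Monday, 2022-02-07.

2022-02-07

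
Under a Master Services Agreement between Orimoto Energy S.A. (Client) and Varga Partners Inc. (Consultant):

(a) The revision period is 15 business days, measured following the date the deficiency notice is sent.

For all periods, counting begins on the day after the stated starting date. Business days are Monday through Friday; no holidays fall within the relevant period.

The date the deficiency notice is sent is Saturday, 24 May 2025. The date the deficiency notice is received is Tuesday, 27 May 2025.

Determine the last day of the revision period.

13 June 2025

From Saturday, 24 May 2025, 15 business days (May 26, May 27, May 28, May 29, …, Jun 11, Jun 12, Jun 13, skipping weekends) brings us to Friday, 13 June 2025, which is the last day of the revision period.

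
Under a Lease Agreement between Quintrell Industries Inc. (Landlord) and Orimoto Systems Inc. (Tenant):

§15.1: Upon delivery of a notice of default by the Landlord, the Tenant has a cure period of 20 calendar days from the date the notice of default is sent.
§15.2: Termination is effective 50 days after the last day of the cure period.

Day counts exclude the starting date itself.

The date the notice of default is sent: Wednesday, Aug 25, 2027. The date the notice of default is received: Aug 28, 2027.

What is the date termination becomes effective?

The last day of the cure period: Aug 25, 2027 + 20 days = Sep 14, 2027.
The date termination becomes effective: Sep 14, 2027 + 50 days = Nov 3, 2027.

Nov 3, 2027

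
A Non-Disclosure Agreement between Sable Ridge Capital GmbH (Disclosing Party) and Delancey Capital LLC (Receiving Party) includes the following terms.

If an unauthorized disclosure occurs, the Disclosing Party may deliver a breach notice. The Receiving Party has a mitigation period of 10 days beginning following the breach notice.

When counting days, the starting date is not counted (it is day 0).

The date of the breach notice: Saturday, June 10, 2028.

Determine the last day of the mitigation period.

The last day of the mitigation period: 10 calendar days after June 10, 2028 is June 20, 2028.

June 20, 2028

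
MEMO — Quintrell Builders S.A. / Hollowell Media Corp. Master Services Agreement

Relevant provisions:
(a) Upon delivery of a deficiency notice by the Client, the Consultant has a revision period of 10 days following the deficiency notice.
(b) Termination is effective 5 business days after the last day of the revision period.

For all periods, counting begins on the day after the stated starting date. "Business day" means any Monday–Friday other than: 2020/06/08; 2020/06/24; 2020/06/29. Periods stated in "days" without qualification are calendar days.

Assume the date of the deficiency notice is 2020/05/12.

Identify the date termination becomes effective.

2020/05/29

The last day of the revision period: 2020/05/12 + 10 days = 2020/05/22.
The date termination becomes effective: 5 business days after Friday, 2020/05/22, skipping weekends — May 25, May 26, May 27, May 28, May 29 — lands on Friday, 2020/05/29.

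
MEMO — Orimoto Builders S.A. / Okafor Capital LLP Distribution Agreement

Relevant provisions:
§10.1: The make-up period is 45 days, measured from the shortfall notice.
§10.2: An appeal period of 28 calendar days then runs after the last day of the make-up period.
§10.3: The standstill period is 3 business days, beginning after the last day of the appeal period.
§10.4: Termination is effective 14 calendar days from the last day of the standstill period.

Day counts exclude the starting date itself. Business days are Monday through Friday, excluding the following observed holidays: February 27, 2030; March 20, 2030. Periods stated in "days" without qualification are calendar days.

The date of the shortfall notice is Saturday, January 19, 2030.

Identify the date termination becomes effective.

Adding 45 calendar days to January 19, 2030 gives March 5, 2030, which is the last day of the make-up period.
The last day of the appeal period: March 5, 2030 + 28 days = April 2, 2030.
The last day of the standstill period: 3 business days after Tuesday, April 2, 2030, skipping weekends — Apr 3, Apr 4, Apr 5 — lands on Friday, April 5, 2030.
Adding 14 calendar days to April 5, 2030 gives April 19, 2030, which is the date termination becomes effective.

April 19, 2030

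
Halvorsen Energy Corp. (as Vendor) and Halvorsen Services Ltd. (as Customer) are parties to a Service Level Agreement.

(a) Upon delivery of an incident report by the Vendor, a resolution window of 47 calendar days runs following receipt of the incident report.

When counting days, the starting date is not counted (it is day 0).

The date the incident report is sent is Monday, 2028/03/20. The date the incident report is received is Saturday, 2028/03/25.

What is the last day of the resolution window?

The last day of the resolution window: 2028/03/25 + 47 days = 2028/05/11.

2028/05/11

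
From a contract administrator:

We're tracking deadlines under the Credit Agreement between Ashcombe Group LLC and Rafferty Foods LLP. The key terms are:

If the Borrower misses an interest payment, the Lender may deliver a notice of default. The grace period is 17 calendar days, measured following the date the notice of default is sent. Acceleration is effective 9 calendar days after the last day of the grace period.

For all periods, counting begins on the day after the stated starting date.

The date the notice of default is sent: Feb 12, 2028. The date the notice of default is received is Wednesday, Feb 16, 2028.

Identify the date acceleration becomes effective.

The last day of the grace period: 17 calendar days after Feb 12, 2028 is Feb 29, 2028.
Adding 9 calendar days to Feb 29, 2028 gives Mar 9, 2028, which is the date acceleration becomes effective.

Mar 9, 2028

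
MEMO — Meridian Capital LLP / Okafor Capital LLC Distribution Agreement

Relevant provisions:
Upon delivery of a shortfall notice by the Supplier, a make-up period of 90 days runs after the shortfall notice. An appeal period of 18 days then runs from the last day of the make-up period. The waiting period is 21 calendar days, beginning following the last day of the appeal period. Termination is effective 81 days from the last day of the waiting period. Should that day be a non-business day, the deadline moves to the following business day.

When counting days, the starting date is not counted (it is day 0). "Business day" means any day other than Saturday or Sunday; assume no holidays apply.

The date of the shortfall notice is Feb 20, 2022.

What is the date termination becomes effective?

The last day of the make-up period: Feb 20, 2022 + 90 days = May 21, 2022.
The last day of the appeal period: May 21, 2022 + 18 days = Jun 8, 2022.
The last day of the waiting period: Jun 8, 2022 + 21 days = Jun 29, 2022.
Adding 81 calendar days to Jun 29, 2022 gives Sep 18, 2022, which is the date termination becomes effective. That falls on a Sunday, so it rolls to the next business day, Monday, Sep 19, 2022.

Sep 19, 2022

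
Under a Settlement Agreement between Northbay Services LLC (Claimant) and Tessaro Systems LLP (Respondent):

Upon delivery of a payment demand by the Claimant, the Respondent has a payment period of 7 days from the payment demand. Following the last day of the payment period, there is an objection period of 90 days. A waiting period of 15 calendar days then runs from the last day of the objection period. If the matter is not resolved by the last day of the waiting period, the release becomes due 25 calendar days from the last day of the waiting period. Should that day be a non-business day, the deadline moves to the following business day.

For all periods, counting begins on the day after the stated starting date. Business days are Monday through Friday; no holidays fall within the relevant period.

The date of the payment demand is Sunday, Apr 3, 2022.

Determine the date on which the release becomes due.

The last day of the payment period: Apr 3, 2022 + 7 days = Apr 10, 2022.
The last day of the objection period: Apr 10, 2022 + 90 days = Jul 9, 2022.
Adding 15 calendar days to Jul 9, 2022 gives Jul 24, 2022, which is the last day of the waiting period.
The date on which the release becomes due: Jul 24, 2022 + 25 days = Aug 18, 2022. Aug 18, 2022 is a Thursday, so no roll-forward applies.

Aug 18, 2022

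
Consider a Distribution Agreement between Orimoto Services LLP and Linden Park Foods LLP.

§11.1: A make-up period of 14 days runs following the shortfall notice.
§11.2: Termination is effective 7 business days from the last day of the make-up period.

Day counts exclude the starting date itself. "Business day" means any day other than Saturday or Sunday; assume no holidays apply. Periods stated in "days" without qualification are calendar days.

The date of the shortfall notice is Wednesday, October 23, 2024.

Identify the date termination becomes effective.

November 15, 2024

Adding 14 calendar days to October 23, 2024 gives November 6, 2024, which is the last day of the make-up period.
From Wednesday, November 6, 2024, 7 business days (Nov 7, Nov 8, Nov 11, Nov 12, Nov 13, Nov 14, Nov 15, skipping weekends) brings us to Friday, November 15, 2024, which is the date termination becomes effective.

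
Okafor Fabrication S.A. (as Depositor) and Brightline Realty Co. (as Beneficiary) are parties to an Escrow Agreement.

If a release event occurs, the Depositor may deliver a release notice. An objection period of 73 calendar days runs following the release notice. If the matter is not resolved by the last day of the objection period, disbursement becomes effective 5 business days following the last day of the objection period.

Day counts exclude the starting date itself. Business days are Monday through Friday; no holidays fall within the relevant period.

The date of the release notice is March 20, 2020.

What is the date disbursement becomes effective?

Adding 73 calendar days to March 20, 2020 gives June 1, 2020, which is the last day of the objection period.
The date disbursement becomes effective: 5 business days after Monday, June 1, 2020, skipping weekends — Jun 2, Jun 3, Jun 4, Jun 5, Jun 8 — lands on Monday, June 8, 2020.

June 8, 2020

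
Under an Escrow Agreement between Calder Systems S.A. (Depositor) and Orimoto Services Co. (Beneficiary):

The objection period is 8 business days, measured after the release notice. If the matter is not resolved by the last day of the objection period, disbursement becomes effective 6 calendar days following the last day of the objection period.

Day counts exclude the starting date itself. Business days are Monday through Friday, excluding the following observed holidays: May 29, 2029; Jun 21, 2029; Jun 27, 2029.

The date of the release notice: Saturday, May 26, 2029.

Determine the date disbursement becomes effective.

The last day of the objection period: counting 8 business days from Saturday, May 26, 2029 (May 28, May 30, May 31, Jun 1, Jun 4, Jun 5, Jun 6, Jun 7, skipping weekends and the listed holiday on May 29) reaches Thursday, Jun 7, 2029.
The date disbursement becomes effective: 6 calendar days after Jun 7, 2029 is Jun 13, 2029.

Jun 13, 2029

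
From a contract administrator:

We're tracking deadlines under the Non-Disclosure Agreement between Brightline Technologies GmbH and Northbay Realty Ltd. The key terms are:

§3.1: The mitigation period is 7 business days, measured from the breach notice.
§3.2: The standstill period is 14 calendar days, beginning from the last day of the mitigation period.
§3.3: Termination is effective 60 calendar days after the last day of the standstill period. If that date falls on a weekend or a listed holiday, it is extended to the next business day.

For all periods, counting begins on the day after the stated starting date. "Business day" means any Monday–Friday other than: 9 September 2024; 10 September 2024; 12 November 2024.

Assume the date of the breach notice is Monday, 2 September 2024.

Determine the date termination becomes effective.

26 November 2024

The last day of the mitigation period: 7 business days after Monday, 2 September 2024, skipping weekends and the listed holidays on Sep 9, Sep 10 — Sep 3, Sep 4, Sep 5, Sep 6, Sep 11, Sep 12, Sep 13 — lands on Friday, 13 September 2024.
Adding 14 calendar days to 13 September 2024 gives 27 September 2024, which is the last day of the standstill period.
The date termination becomes effective: 27 September 2024 + 60 days = 26 November 2024. 26 November 2024 is a Tuesday and is not a listed holiday, so no roll-forward applies.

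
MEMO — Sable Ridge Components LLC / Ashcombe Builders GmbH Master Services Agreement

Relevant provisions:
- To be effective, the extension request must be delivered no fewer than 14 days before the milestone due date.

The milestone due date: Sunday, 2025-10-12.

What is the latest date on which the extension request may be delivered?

Counting back 14 calendar days from 2025-10-12 gives 2025-09-28.

2025-09-28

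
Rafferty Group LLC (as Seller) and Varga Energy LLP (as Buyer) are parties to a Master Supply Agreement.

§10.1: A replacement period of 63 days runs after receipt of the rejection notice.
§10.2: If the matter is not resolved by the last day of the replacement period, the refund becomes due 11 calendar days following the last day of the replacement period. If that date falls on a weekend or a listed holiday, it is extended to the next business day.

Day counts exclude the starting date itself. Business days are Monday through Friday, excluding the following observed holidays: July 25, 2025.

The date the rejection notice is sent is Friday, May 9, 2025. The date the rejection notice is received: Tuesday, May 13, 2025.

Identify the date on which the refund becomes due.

July 28, 2025

Adding 63 calendar days to May 13, 2025 gives July 15, 2025, which is the last day of the replacement period.
Adding 11 calendar days to July 15, 2025 gives July 26, 2025, which is the date on which the refund becomes due. That falls on a Saturday, so it rolls to the next business day, Monday, July 28, 2025.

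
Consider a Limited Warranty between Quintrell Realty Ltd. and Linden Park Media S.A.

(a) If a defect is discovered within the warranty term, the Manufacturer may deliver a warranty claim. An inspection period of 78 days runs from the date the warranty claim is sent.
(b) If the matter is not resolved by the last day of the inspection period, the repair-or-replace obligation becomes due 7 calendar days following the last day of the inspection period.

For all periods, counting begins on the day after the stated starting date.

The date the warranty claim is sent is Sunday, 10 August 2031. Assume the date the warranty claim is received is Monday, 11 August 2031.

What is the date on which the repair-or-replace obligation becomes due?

3 November 2031

The last day of the inspection period: 78 calendar days after 10 August 2031 is 27 October 2031.
Adding 7 calendar days to 27 October 2031 gives 3 November 2031, which is the date on which the repair-or-replace obligation becomes due.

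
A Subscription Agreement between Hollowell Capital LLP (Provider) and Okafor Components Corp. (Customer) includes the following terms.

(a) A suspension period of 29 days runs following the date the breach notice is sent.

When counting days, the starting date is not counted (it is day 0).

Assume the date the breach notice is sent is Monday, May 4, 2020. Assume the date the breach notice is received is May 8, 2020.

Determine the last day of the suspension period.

Jun 2, 2020

The last day of the suspension period: May 4, 2020 + 29 days = Jun 2, 2020.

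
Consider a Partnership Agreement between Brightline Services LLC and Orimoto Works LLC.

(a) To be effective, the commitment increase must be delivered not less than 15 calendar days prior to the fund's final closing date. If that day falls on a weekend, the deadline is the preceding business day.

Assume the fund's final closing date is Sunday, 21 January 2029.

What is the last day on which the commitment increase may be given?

5 January 2029

21 January 2029 minus 15 days is 6 January 2029. That is a Saturday, so the deadline moves back to Friday, 5 January 2029.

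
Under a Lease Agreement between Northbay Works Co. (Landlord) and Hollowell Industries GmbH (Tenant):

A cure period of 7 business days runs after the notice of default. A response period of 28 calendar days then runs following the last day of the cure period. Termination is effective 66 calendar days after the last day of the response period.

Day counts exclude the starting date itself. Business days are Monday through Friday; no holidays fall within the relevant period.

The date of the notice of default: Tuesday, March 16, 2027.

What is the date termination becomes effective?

The last day of the cure period: 7 business days after Tuesday, March 16, 2027, skipping weekends — Mar 17, Mar 18, Mar 19, Mar 22, Mar 23, Mar 24, Mar 25 — lands on Thursday, March 25, 2027.
Adding 28 calendar days to March 25, 2027 gives April 22, 2027, which is the last day of the response period.
The date termination becomes effective: 66 calendar days after April 22, 2027 is June 27, 2027.

June 27, 2027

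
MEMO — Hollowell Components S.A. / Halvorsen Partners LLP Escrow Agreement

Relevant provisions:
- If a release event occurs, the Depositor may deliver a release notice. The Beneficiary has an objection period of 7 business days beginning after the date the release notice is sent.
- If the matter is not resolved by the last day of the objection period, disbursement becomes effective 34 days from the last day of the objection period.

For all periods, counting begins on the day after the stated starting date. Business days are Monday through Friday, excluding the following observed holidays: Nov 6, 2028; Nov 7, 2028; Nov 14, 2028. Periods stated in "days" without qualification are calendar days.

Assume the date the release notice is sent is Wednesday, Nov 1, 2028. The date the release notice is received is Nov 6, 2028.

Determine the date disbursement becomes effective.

The last day of the objection period: counting 7 business days from Wednesday, Nov 1, 2028 (Nov 2, Nov 3, Nov 8, Nov 9, Nov 10, Nov 13, Nov 15, skipping weekends and the listed holidays on Nov 6, Nov 7, Nov 14) reaches Wednesday, Nov 15, 2028.
The date disbursement becomes effective: Nov 15, 2028 + 34 days = Dec 19, 2028.

Dec 19, 2028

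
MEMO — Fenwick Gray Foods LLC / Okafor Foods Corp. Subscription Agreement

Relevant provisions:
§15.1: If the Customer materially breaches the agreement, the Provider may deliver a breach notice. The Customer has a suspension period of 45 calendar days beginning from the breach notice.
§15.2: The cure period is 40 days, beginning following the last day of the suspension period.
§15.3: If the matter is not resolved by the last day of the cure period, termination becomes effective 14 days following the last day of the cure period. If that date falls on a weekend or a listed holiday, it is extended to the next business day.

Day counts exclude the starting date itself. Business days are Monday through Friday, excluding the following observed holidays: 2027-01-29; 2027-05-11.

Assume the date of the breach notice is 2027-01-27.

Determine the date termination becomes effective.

The last day of the suspension period: 45 calendar days after 2027-01-27 is 2027-03-13.
The last day of the cure period: 2027-03-13 + 40 days = 2027-04-22.
Adding 14 calendar days to 2027-04-22 gives 2027-05-06, which is the date termination becomes effective. 2027-05-06 is a Thursday and is not a listed holiday, so no roll-forward applies.

2027-05-06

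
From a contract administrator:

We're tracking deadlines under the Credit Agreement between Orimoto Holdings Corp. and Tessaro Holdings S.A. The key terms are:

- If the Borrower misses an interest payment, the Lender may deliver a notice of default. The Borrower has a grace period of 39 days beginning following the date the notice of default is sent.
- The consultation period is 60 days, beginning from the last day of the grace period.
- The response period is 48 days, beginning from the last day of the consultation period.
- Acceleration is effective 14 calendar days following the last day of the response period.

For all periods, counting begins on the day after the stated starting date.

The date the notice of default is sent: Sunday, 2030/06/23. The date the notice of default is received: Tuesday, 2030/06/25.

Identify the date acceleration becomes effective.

The last day of the grace period: 39 calendar days after 2030/06/23 is 2030/08/01.
The last day of the consultation period: 2030/08/01 + 60 days = 2030/09/30.
The last day of the response period: 48 calendar days after 2030/09/30 is 2030/11/17.
The date acceleration becomes effective: 2030/11/17 + 14 days = 2030/12/01.

2030/12/01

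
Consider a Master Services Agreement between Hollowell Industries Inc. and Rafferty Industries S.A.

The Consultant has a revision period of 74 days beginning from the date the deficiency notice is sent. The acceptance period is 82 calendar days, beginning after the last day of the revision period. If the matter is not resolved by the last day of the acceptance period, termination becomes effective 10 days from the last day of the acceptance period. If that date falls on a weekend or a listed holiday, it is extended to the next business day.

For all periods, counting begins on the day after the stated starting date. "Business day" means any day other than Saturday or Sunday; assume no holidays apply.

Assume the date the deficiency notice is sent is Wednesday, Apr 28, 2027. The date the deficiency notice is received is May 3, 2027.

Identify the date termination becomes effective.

The last day of the revision period: Apr 28, 2027 + 74 days = Jul 11, 2027.
Adding 82 calendar days to Jul 11, 2027 gives Oct 1, 2027, which is the last day of the acceptance period.
The date termination becomes effective: 10 calendar days after Oct 1, 2027 is Oct 11, 2027. Oct 11, 2027 is a Monday, so no roll-forward applies.

Oct 11, 2027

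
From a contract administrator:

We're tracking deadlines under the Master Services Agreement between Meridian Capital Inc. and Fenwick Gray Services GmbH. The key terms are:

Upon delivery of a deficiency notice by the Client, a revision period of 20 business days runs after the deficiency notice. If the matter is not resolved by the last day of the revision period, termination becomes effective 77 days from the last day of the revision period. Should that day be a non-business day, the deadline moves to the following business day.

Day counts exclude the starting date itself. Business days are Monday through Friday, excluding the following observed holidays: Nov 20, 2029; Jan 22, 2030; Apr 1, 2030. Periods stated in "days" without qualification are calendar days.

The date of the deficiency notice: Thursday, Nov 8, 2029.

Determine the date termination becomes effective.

Feb 22, 2030

The last day of the revision period: counting 20 business days from Thursday, Nov 8, 2029 (Nov 9, Nov 12, Nov 13, Nov 14, …, Dec 5, Dec 6, Dec 7, skipping weekends and the listed holiday on Nov 20) reaches Friday, Dec 7, 2029.
The date termination becomes effective: Dec 7, 2029 + 77 days = Feb 22, 2030. Feb 22, 2030 is a Friday and is not a listed holiday, so no roll-forward applies.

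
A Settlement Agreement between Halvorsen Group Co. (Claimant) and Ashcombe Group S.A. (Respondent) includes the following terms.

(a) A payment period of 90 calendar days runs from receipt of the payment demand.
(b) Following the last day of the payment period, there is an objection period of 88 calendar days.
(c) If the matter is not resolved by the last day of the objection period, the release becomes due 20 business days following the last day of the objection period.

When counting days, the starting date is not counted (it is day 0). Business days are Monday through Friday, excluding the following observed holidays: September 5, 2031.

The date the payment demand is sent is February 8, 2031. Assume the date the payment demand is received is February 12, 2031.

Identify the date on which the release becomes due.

Adding 90 calendar days to February 12, 2031 gives May 13, 2031, which is the last day of the payment period.
The last day of the objection period: 88 calendar days after May 13, 2031 is August 9, 2031.
The date on which the release becomes due: counting 20 business days from Saturday, August 9, 2031 (Aug 11, Aug 12, Aug 13, Aug 14, …, Sep 3, Sep 4, Sep 8, skipping weekends and the listed holiday on Sep 5) reaches Monday, September 8, 2031.

September 8, 2031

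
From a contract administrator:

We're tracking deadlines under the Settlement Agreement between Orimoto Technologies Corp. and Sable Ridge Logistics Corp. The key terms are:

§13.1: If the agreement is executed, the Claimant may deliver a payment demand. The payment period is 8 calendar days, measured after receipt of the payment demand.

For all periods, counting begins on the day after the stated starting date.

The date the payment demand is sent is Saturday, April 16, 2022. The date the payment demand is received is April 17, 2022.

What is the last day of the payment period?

April 25, 2022

The last day of the payment period: April 17, 2022 + 8 days = April 25, 2022.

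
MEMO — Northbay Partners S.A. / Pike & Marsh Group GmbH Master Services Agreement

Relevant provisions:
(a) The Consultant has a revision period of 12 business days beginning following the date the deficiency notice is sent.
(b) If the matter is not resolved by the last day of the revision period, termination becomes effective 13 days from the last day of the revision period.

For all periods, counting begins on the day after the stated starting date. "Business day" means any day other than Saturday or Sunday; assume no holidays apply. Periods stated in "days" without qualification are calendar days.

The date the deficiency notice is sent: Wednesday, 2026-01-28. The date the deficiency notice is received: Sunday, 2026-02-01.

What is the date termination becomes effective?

The last day of the revision period: counting 12 business days from Wednesday, 2026-01-28 (Jan 29, Jan 30, Feb 2, Feb 3, …, Feb 11, Feb 12, Feb 13, skipping weekends) reaches Friday, 2026-02-13.
The date termination becomes effective: 2026-02-13 + 13 days = 2026-02-26.

2026-02-26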